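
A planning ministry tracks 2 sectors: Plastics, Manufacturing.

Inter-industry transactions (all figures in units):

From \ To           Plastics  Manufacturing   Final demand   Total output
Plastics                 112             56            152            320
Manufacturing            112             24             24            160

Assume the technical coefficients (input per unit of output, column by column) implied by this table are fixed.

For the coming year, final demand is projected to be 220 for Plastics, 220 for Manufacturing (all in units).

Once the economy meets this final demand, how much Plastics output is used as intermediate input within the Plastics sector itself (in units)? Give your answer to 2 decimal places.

Technical coefficients a_ij = z_ij / X_j:
  a_11 = 112/320 = 0.35, a_21 = 112/320 = 0.35
  a_12 = 56/160 = 0.35, a_22 = 24/160 = 0.15
I − A =
  [   0.65    -0.35]
  [  -0.35     0.85]
det(I−A) = (0.65)(0.85) − (-0.35)(-0.35) = 0.4300
adj(I−A) = [[0.85, 0.35], [0.35, 0.65]]
(I − A)⁻¹ = adj(I−A) / det(I−A) ≈
  [   1.9767     0.8140]
  [   0.8140     1.5116]
First solve x = (I − A)⁻¹ d = adj(I−A)·d / det(I−A); in particular x_1 = (0.85·220 + 0.35·220) / 0.4300 = 264.00 / 0.4300 ≈ 613.9535.
Intermediate flow from 1 to 1: z_11 = a_11 · x_1 = 0.35 × 264.00 / 0.4300 = 92.40 / 0.4300 ≈ 214.88.

z_11 = 214.88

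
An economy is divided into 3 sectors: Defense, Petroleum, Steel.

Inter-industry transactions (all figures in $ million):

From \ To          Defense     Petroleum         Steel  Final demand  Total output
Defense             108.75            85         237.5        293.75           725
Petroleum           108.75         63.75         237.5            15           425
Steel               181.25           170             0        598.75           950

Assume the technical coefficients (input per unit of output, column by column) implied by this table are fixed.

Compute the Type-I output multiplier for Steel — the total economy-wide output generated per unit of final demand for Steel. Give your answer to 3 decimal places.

m_3 = 2.287

Technical coefficients a_ij = z_ij / X_j:
  a_11 = 108.75/725 = 0.15, a_21 = 108.75/725 = 0.15, a_31 = 181.25/725 = 0.25
  a_12 = 85/425 = 0.20, a_22 = 63.75/425 = 0.15, a_32 = 170/425 = 0.40
  a_13 = 237.5/950 = 0.25, a_23 = 237.5/950 = 0.25, a_33 = 0/950 = 0.00
I − A =
  [   0.85    -0.20    -0.25]
  [  -0.15     0.85    -0.25]
  [  -0.25    -0.40     1.00]
Cofactors of I−A, C_ij = (−1)^(i+j)·(minor ij) (rows/columns in the sector order above):
  C_11 = (0.85)(1.00) − (-0.25)(-0.40) = 0.7500
  C_12 = −[(-0.15)(1.00) − (-0.25)(-0.25)] = 0.2125
  C_13 = (-0.15)(-0.40) − (0.85)(-0.25) = 0.2725
  C_21 = −[(-0.20)(1.00) − (-0.25)(-0.40)] = 0.3000
  C_22 = (0.85)(1.00) − (-0.25)(-0.25) = 0.7875
  C_23 = −[(0.85)(-0.40) − (-0.20)(-0.25)] = 0.3900
  C_31 = (-0.20)(-0.25) − (-0.25)(0.85) = 0.2625
  C_32 = −[(0.85)(-0.25) − (-0.25)(-0.15)] = 0.2500
  C_33 = (0.85)(0.85) − (-0.20)(-0.15) = 0.6925
det(I−A) = Σ_j (I−A)_1j·C_1j = (0.85)(0.7500) + (-0.20)(0.2125) + (-0.25)(0.2725) = 0.526875
adj(I−A) = Cᵀ =
  [ 0.7500   0.3000   0.2625]
  [ 0.2125   0.7875   0.2500]
  [ 0.2725   0.3900   0.6925]
(I − A)⁻¹ = adj(I−A) / det(I−A) ≈
  [   1.4235     0.5694     0.4982]
  [   0.4033     1.4947     0.4745]
  [   0.5172     0.7402     1.3144]
The output multiplier for sector j is the column-j sum of the Leontief inverse (I − A)⁻¹ = adj(I−A) / det(I−A).
Column 3 of adj(I−A): (0.2625, 0.2500, 0.6925); det(I−A) = 0.526875.
m_3 = (0.2625 + 0.2500 + 0.6925) / 0.526875 = 1.205 / 0.526875 ≈ 2.287.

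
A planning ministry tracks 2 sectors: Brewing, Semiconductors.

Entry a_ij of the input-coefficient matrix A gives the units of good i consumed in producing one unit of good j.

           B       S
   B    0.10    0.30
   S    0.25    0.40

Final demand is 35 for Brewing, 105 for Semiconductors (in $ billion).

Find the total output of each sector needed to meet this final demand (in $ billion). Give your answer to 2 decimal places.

x_B = 112.90, x_S = 222.04

I − A =
  [   0.90    -0.30]
  [  -0.25     0.60]
det(I−A) = (0.90)(0.60) − (-0.30)(-0.25) = 0.4650
adj(I−A) = [[0.60, 0.30], [0.25, 0.90]]
(I − A)⁻¹ = adj(I−A) / det(I−A) ≈
  [   1.2903     0.6452]
  [   0.5376     1.9355]
x = (I − A)⁻¹ d = adj(I−A)·d / det(I−A), with det(I−A) = 0.4650:
  x_B = (0.60·35 + 0.30·105) / 0.4650 = 52.50 / 0.4650 ≈ 112.90
  x_S = (0.25·35 + 0.90·105) / 0.4650 = 103.25 / 0.4650 ≈ 222.04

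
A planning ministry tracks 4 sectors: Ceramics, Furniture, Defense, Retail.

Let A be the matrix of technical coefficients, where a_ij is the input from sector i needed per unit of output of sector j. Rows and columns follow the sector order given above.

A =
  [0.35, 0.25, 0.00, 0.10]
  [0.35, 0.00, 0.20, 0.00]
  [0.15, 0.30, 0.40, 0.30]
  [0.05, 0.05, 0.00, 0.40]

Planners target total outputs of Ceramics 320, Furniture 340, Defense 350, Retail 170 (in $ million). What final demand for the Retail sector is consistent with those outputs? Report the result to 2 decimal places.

I − A =
  [   0.65    -0.25     0.00    -0.10]
  [  -0.35     1.00    -0.20     0.00]
  [  -0.15    -0.30     0.60    -0.30]
  [  -0.05    -0.05     0.00     0.60]
d = (I − A) x:
  d_1 = (+0.65)·320 + (-0.25)·340 + (+0.00)·350 + (-0.10)·170 = 106.00
  d_2 = (-0.35)·320 + (+1.00)·340 + (-0.20)·350 + (+0.00)·170 = 158.00
  d_3 = (-0.15)·320 + (-0.30)·340 + (+0.60)·350 + (-0.30)·170 = 9.00
  d_4 = (-0.05)·320 + (-0.05)·340 + (+0.00)·350 + (+0.60)·170 = 69.00

d_4 = 69.00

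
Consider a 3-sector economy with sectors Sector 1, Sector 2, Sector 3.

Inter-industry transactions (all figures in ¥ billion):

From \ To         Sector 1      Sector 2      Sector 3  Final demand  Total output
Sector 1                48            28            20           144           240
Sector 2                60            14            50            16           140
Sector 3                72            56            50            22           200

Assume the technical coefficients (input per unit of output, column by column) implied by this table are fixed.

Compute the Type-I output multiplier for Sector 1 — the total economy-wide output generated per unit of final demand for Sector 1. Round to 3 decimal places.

Technical coefficients a_ij = z_ij / X_j:
  a_11 = 48/240 = 0.20, a_21 = 60/240 = 0.25, a_31 = 72/240 = 0.30
  a_12 = 28/140 = 0.20, a_22 = 14/140 = 0.10, a_32 = 56/140 = 0.40
  a_13 = 20/200 = 0.10, a_23 = 50/200 = 0.25, a_33 = 50/200 = 0.25
I − A =
  [   0.80    -0.20    -0.10]
  [  -0.25     0.90    -0.25]
  [  -0.30    -0.40     0.75]
Cofactors of I−A, C_ij = (−1)^(i+j)·(minor ij) (rows/columns in the sector order above):
  C_11 = (0.90)(0.75) − (-0.25)(-0.40) = 0.5750
  C_12 = −[(-0.25)(0.75) − (-0.25)(-0.30)] = 0.2625
  C_13 = (-0.25)(-0.40) − (0.90)(-0.30) = 0.3700
  C_21 = −[(-0.20)(0.75) − (-0.10)(-0.40)] = 0.1900
  C_22 = (0.80)(0.75) − (-0.10)(-0.30) = 0.5700
  C_23 = −[(0.80)(-0.40) − (-0.20)(-0.30)] = 0.3800
  C_31 = (-0.20)(-0.25) − (-0.10)(0.90) = 0.1400
  C_32 = −[(0.80)(-0.25) − (-0.10)(-0.25)] = 0.2250
  C_33 = (0.80)(0.90) − (-0.20)(-0.25) = 0.6700
det(I−A) = Σ_j (I−A)_1j·C_1j = (0.80)(0.5750) + (-0.20)(0.2625) + (-0.10)(0.3700) = 0.3705
adj(I−A) = Cᵀ =
  [ 0.5750   0.1900   0.1400]
  [ 0.2625   0.5700   0.2250]
  [ 0.3700   0.3800   0.6700]
(I − A)⁻¹ = adj(I−A) / det(I−A) ≈
  [   1.5520     0.5128     0.3779]
  [   0.7085     1.5385     0.6073]
  [   0.9987     1.0256     1.8084]
The output multiplier for sector j is the column-j sum of the Leontief inverse (I − A)⁻¹ = adj(I−A) / det(I−A).
Column 1 of adj(I−A): (0.5750, 0.2625, 0.3700); det(I−A) = 0.3705.
m_1 = (0.5750 + 0.2625 + 0.3700) / 0.3705 = 1.2075 / 0.3705 ≈ 3.259.

m_1 = 3.259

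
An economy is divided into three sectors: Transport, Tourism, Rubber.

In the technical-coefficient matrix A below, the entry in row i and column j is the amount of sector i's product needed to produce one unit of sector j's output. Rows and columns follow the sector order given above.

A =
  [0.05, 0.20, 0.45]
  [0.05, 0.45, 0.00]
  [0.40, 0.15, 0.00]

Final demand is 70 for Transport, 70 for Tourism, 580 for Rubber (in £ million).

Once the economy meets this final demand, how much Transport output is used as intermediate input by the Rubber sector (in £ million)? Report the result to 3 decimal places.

z_13 = 360.713

I − A =
  [   0.95    -0.20    -0.45]
  [  -0.05     0.55     0.00]
  [  -0.40    -0.15     1.00]
Cofactors of I−A, C_ij = (−1)^(i+j)·(minor ij) (rows/columns in the sector order above):
  C_11 = (0.55)(1.00) − (0.00)(-0.15) = 0.5500
  C_12 = −[(-0.05)(1.00) − (0.00)(-0.40)] = 0.0500
  C_13 = (-0.05)(-0.15) − (0.55)(-0.40) = 0.2275
  C_21 = −[(-0.20)(1.00) − (-0.45)(-0.15)] = 0.2675
  C_22 = (0.95)(1.00) − (-0.45)(-0.40) = 0.7700
  C_23 = −[(0.95)(-0.15) − (-0.20)(-0.40)] = 0.2225
  C_31 = (-0.20)(0.00) − (-0.45)(0.55) = 0.2475
  C_32 = −[(0.95)(0.00) − (-0.45)(-0.05)] = 0.0225
  C_33 = (0.95)(0.55) − (-0.20)(-0.05) = 0.5125
det(I−A) = Σ_j (I−A)_1j·C_1j = (0.95)(0.5500) + (-0.20)(0.0500) + (-0.45)(0.2275) = 0.410125
adj(I−A) = Cᵀ =
  [ 0.5500   0.2675   0.2475]
  [ 0.0500   0.7700   0.0225]
  [ 0.2275   0.2225   0.5125]
(I − A)⁻¹ = adj(I−A) / det(I−A) ≈
  [   1.3411     0.6522     0.6035]
  [   0.1219     1.8775     0.0549]
  [   0.5547     0.5425     1.2496]
First solve x = (I − A)⁻¹ d = adj(I−A)·d / det(I−A); in particular x_3 = (0.2275·70 + 0.2225·70 + 0.5125·580) / 0.410125 = 328.75 / 0.410125 ≈ 801.58488.
Intermediate flow from 1 to 3: z_13 = a_13 · x_3 = 0.45 × 328.75 / 0.410125 = 147.9375 / 0.410125 ≈ 360.713.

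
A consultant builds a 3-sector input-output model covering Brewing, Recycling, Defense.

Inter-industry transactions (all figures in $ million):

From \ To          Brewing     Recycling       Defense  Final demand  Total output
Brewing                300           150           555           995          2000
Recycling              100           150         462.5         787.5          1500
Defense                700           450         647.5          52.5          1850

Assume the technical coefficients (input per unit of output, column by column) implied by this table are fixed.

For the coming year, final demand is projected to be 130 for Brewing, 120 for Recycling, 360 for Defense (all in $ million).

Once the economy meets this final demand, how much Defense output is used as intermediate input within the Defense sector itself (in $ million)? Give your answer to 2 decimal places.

z_33 = 381.26

Technical coefficients a_ij = z_ij / X_j:
  a_11 = 300/2000 = 0.15, a_21 = 100/2000 = 0.05, a_31 = 700/2000 = 0.35
  a_12 = 150/1500 = 0.10, a_22 = 150/1500 = 0.10, a_32 = 450/1500 = 0.30
  a_13 = 555/1850 = 0.30, a_23 = 462.5/1850 = 0.25, a_33 = 647.5/1850 = 0.35
I − A =
  [   0.85    -0.10    -0.30]
  [  -0.05     0.90    -0.25]
  [  -0.35    -0.30     0.65]
Cofactors of I−A, C_ij = (−1)^(i+j)·(minor ij) (rows/columns in the sector order above):
  C_11 = (0.90)(0.65) − (-0.25)(-0.30) = 0.5100
  C_12 = −[(-0.05)(0.65) − (-0.25)(-0.35)] = 0.1200
  C_13 = (-0.05)(-0.30) − (0.90)(-0.35) = 0.3300
  C_21 = −[(-0.10)(0.65) − (-0.30)(-0.30)] = 0.1550
  C_22 = (0.85)(0.65) − (-0.30)(-0.35) = 0.4475
  C_23 = −[(0.85)(-0.30) − (-0.10)(-0.35)] = 0.2900
  C_31 = (-0.10)(-0.25) − (-0.30)(0.90) = 0.2950
  C_32 = −[(0.85)(-0.25) − (-0.30)(-0.05)] = 0.2275
  C_33 = (0.85)(0.90) − (-0.10)(-0.05) = 0.7600
det(I−A) = Σ_j (I−A)_1j·C_1j = (0.85)(0.5100) + (-0.10)(0.1200) + (-0.30)(0.3300) = 0.3225
adj(I−A) = Cᵀ =
  [ 0.5100   0.1550   0.2950]
  [ 0.1200   0.4475   0.2275]
  [ 0.3300   0.2900   0.7600]
(I − A)⁻¹ = adj(I−A) / det(I−A) ≈
  [   1.5814     0.4806     0.9147]
  [   0.3721     1.3876     0.7054]
  [   1.0233     0.8992     2.3566]
First solve x = (I − A)⁻¹ d = adj(I−A)·d / det(I−A); in particular x_3 = (0.3300·130 + 0.2900·120 + 0.7600·360) / 0.3225 = 351.30 / 0.3225 ≈ 1089.3023.
Intermediate flow from 3 to 3: z_33 = a_33 · x_3 = 0.35 × 351.30 / 0.3225 = 122.955 / 0.3225 ≈ 381.26.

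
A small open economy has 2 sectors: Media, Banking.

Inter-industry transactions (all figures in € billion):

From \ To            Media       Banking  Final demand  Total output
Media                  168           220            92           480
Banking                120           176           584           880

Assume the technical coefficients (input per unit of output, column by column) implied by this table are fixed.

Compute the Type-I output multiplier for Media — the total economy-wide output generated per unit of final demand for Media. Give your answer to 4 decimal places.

Technical coefficients a_ij = z_ij / X_j:
  a_11 = 168/480 = 0.35, a_21 = 120/480 = 0.25
  a_12 = 220/880 = 0.25, a_22 = 176/880 = 0.20
I − A =
  [   0.65    -0.25]
  [  -0.25     0.80]
det(I−A) = (0.65)(0.80) − (-0.25)(-0.25) = 0.4575
adj(I−A) = [[0.80, 0.25], [0.25, 0.65]]
(I − A)⁻¹ = adj(I−A) / det(I−A) ≈
  [   1.74863     0.54645]
  [   0.54645     1.42077]
The output multiplier for sector j is the column-j sum of the Leontief inverse (I − A)⁻¹ = adj(I−A) / det(I−A).
Column 1 of adj(I−A): (0.80, 0.25); det(I−A) = 0.4575.
m_1 = (0.80 + 0.25) / 0.4575 = 1.05 / 0.4575 ≈ 2.2951.

m_1 = 2.2951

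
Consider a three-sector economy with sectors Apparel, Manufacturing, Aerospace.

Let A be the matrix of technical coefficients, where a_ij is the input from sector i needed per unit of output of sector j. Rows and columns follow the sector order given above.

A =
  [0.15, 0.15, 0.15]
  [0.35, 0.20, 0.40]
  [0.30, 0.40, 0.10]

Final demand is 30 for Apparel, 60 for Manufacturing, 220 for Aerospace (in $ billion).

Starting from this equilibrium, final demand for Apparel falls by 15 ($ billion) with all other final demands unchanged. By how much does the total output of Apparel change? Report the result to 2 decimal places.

I − A =
  [   0.85    -0.15    -0.15]
  [  -0.35     0.80    -0.40]
  [  -0.30    -0.40     0.90]
Cofactors of I−A, C_ij = (−1)^(i+j)·(minor ij) (rows/columns in the sector order above):
  C_11 = (0.80)(0.90) − (-0.40)(-0.40) = 0.5600
  C_12 = −[(-0.35)(0.90) − (-0.40)(-0.30)] = 0.4350
  C_13 = (-0.35)(-0.40) − (0.80)(-0.30) = 0.3800
  C_21 = −[(-0.15)(0.90) − (-0.15)(-0.40)] = 0.1950
  C_22 = (0.85)(0.90) − (-0.15)(-0.30) = 0.7200
  C_23 = −[(0.85)(-0.40) − (-0.15)(-0.30)] = 0.3850
  C_31 = (-0.15)(-0.40) − (-0.15)(0.80) = 0.1800
  C_32 = −[(0.85)(-0.40) − (-0.15)(-0.35)] = 0.3925
  C_33 = (0.85)(0.80) − (-0.15)(-0.35) = 0.6275
det(I−A) = Σ_j (I−A)_1j·C_1j = (0.85)(0.5600) + (-0.15)(0.4350) + (-0.15)(0.3800) = 0.35375
adj(I−A) = Cᵀ =
  [ 0.5600   0.1950   0.1800]
  [ 0.4350   0.7200   0.3925]
  [ 0.3800   0.3850   0.6275]
(I − A)⁻¹ = adj(I−A) / det(I−A) ≈
  [   1.5830     0.5512     0.5088]
  [   1.2297     2.0353     1.1095]
  [   1.0742     1.0883     1.7739]
Δx = (I − A)⁻¹ Δd with Δd having -15 in the Apparel component and 0 elsewhere.
So Δx_1 = L_11 · (-15), where L_11 = adj(I−A)_11 / det(I−A) = 0.5600 / 0.35375.
Δx_1 = 0.5600 × (-15) / 0.35375 = -8.40 / 0.35375 ≈ -23.75.

Δx_1 = -23.75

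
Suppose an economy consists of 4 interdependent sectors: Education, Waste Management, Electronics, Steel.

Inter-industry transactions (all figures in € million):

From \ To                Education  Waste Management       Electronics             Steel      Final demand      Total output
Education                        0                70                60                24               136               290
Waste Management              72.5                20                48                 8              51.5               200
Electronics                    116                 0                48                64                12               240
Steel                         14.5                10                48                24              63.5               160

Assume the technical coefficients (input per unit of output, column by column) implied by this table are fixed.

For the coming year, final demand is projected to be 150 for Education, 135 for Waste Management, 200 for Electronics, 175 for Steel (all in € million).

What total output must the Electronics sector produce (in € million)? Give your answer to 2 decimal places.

Technical coefficients a_ij = z_ij / X_j:
  a_11 = 0/290 = 0.00, a_21 = 72.5/290 = 0.25, a_31 = 116/290 = 0.40, a_41 = 14.5/290 = 0.05
  a_12 = 70/200 = 0.35, a_22 = 20/200 = 0.10, a_32 = 0/200 = 0.00, a_42 = 10/200 = 0.05
  a_13 = 60/240 = 0.25, a_23 = 48/240 = 0.20, a_33 = 48/240 = 0.20, a_43 = 48/240 = 0.20
  a_14 = 24/160 = 0.15, a_24 = 8/160 = 0.05, a_34 = 64/160 = 0.40, a_44 = 24/160 = 0.15
I − A =
  [   1.00    -0.35    -0.25    -0.15]
  [  -0.25     0.90    -0.20    -0.05]
  [  -0.40     0.00     0.80    -0.40]
  [  -0.05    -0.05    -0.20     0.85]
Compute the cofactors C_ij = (−1)^(i+j)·(3×3 minor ij) of I−A; the adjugate is their transpose:
adj(I−A) = Cᵀ =
  [ 0.534000   0.221000   0.282125   0.240000]
  [ 0.228000   0.492000   0.239750   0.182000]
  [ 0.328000   0.149000   0.678625   0.386000]
  [ 0.122000   0.077000   0.190375   0.532000]
det(I−A) = Σ_j (I−A)_1j·C_1j = (1.00)(0.534000) + (-0.35)(0.228000) + (-0.25)(0.328000) + (-0.15)(0.122000) = 0.3539
(I − A)⁻¹ = adj(I−A) / det(I−A) ≈
  [   1.5089     0.6245     0.7972     0.6782]
  [   0.6442     1.3902     0.6775     0.5143]
  [   0.9268     0.4210     1.9176     1.0907]
  [   0.3447     0.2176     0.5379     1.5032]
x = (I − A)⁻¹ d = adj(I−A)·d / det(I−A), with det(I−A) = 0.3539:
  x_1 = (0.534000·150 + 0.221000·135 + 0.282125·200 + 0.240000·175) / 0.3539 = 208.36 / 0.3539 ≈ 588.75
  x_2 = (0.228000·150 + 0.492000·135 + 0.239750·200 + 0.182000·175) / 0.3539 = 180.42 / 0.3539 ≈ 509.81
  x_3 = (0.328000·150 + 0.149000·135 + 0.678625·200 + 0.386000·175) / 0.3539 = 272.59 / 0.3539 ≈ 770.25
  x_4 = (0.122000·150 + 0.077000·135 + 0.190375·200 + 0.532000·175) / 0.3539 = 159.87 / 0.3539 ≈ 451.74

x_3 = 770.25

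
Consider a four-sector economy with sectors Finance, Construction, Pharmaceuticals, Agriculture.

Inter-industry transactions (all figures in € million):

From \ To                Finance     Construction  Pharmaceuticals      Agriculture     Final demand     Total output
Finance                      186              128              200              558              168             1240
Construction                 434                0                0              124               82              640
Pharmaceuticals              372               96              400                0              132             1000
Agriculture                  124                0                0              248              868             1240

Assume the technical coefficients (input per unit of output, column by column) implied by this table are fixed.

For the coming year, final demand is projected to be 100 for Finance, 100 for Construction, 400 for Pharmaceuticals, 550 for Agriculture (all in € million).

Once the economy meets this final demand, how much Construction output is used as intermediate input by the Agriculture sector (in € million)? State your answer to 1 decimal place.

z_CA = 80.9

Technical coefficients a_ij = z_ij / X_j:
  a_FF = 186/1240 = 0.15, a_CF = 434/1240 = 0.35, a_PF = 372/1240 = 0.30, a_AF = 124/1240 = 0.10
  a_FC = 128/640 = 0.20, a_CC = 0/640 = 0.00, a_PC = 96/640 = 0.15, a_AC = 0/640 = 0.00
  a_FP = 200/1000 = 0.20, a_CP = 0/1000 = 0.00, a_PP = 400/1000 = 0.40, a_AP = 0/1000 = 0.00
  a_FA = 558/1240 = 0.45, a_CA = 124/1240 = 0.10, a_PA = 0/1240 = 0.00, a_AA = 248/1240 = 0.20
I − A =
  [   0.85    -0.20    -0.20    -0.45]
  [  -0.35     1.00     0.00    -0.10]
  [  -0.30    -0.15     0.60     0.00]
  [  -0.10     0.00     0.00     0.80]
Compute the cofactors C_ij = (−1)^(i+j)·(3×3 minor ij) of I−A; the adjugate is their transpose:
adj(I−A) = Cᵀ =
  [ 0.480000   0.120000   0.160000   0.285000]
  [ 0.174000   0.333000   0.058000   0.139500]
  [ 0.283500   0.143250   0.577000   0.177375]
  [ 0.060000   0.015000   0.020000   0.397500]
det(I−A) = Σ_j (I−A)_1j·C_1j = (0.85)(0.480000) + (-0.20)(0.174000) + (-0.20)(0.283500) + (-0.45)(0.060000) = 0.2895
(I − A)⁻¹ = adj(I−A) / det(I−A) ≈
  [   1.6580     0.4145     0.5527     0.9845]
  [   0.6010     1.1503     0.2003     0.4819]
  [   0.9793     0.4948     1.9931     0.6127]
  [   0.2073     0.0518     0.0691     1.3731]
First solve x = (I − A)⁻¹ d = adj(I−A)·d / det(I−A); in particular x_A = (0.060000·100 + 0.015000·100 + 0.020000·400 + 0.397500·550) / 0.2895 = 234.125 / 0.2895 ≈ 808.722.
Intermediate flow from C to A: z_CA = a_CA · x_A = 0.10 × 234.125 / 0.2895 = 23.4125 / 0.2895 ≈ 80.9.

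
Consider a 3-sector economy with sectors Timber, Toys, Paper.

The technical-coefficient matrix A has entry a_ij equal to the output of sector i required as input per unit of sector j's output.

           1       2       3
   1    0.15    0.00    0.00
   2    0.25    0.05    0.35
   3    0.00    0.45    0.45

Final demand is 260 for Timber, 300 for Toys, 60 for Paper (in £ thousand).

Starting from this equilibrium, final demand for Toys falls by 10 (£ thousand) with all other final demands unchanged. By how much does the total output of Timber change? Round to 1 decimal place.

I − A =
  [   0.85     0.00     0.00]
  [  -0.25     0.95    -0.35]
  [   0.00    -0.45     0.55]
Cofactors of I−A, C_ij = (−1)^(i+j)·(minor ij) (rows/columns in the sector order above):
  C_11 = (0.95)(0.55) − (-0.35)(-0.45) = 0.3650
  C_12 = −[(-0.25)(0.55) − (-0.35)(0.00)] = 0.1375
  C_13 = (-0.25)(-0.45) − (0.95)(0.00) = 0.1125
  C_21 = −[(0.00)(0.55) − (0.00)(-0.45)] = 0.0000
  C_22 = (0.85)(0.55) − (0.00)(0.00) = 0.4675
  C_23 = −[(0.85)(-0.45) − (0.00)(0.00)] = 0.3825
  C_31 = (0.00)(-0.35) − (0.00)(0.95) = 0.0000
  C_32 = −[(0.85)(-0.35) − (0.00)(-0.25)] = 0.2975
  C_33 = (0.85)(0.95) − (0.00)(-0.25) = 0.8075
det(I−A) = Σ_j (I−A)_1j·C_1j = (0.85)(0.3650) + (0.00)(0.1375) + (0.00)(0.1125) = 0.31025
adj(I−A) = Cᵀ =
  [ 0.3650   0.0000   0.0000]
  [ 0.1375   0.4675   0.2975]
  [ 0.1125   0.3825   0.8075]
(I − A)⁻¹ = adj(I−A) / det(I−A) ≈
  [   1.1765     0.0000     0.0000]
  [   0.4432     1.5068     0.9589]
  [   0.3626     1.2329     2.6027]
Δx = (I − A)⁻¹ Δd with Δd having -10 in the Toys component and 0 elsewhere.
So Δx_1 = L_12 · (-10), where L_12 = adj(I−A)_12 / det(I−A) = 0.0000 / 0.31025.
Δx_1 = 0.0000 × (-10) / 0.31025 = 0.00 / 0.31025 = 0.0.

Δx_1 = 0.0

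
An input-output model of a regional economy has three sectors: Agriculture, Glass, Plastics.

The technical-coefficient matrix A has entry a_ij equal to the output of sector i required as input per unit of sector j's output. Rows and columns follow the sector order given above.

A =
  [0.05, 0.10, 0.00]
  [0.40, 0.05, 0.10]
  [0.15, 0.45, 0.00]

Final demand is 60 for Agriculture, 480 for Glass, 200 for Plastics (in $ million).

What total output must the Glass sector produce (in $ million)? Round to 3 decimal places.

I − A =
  [   0.95    -0.10     0.00]
  [  -0.40     0.95    -0.10]
  [  -0.15    -0.45     1.00]
Cofactors of I−A, C_ij = (−1)^(i+j)·(minor ij) (rows/columns in the sector order above):
  C_11 = (0.95)(1.00) − (-0.10)(-0.45) = 0.9050
  C_12 = −[(-0.40)(1.00) − (-0.10)(-0.15)] = 0.4150
  C_13 = (-0.40)(-0.45) − (0.95)(-0.15) = 0.3225
  C_21 = −[(-0.10)(1.00) − (0.00)(-0.45)] = 0.1000
  C_22 = (0.95)(1.00) − (0.00)(-0.15) = 0.9500
  C_23 = −[(0.95)(-0.45) − (-0.10)(-0.15)] = 0.4425
  C_31 = (-0.10)(-0.10) − (0.00)(0.95) = 0.0100
  C_32 = −[(0.95)(-0.10) − (0.00)(-0.40)] = 0.0950
  C_33 = (0.95)(0.95) − (-0.10)(-0.40) = 0.8625
det(I−A) = Σ_j (I−A)_1j·C_1j = (0.95)(0.9050) + (-0.10)(0.4150) + (0.00)(0.3225) = 0.81825
adj(I−A) = Cᵀ =
  [ 0.9050   0.1000   0.0100]
  [ 0.4150   0.9500   0.0950]
  [ 0.3225   0.4425   0.8625]
(I − A)⁻¹ = adj(I−A) / det(I−A) ≈
  [   1.1060     0.1222     0.0122]
  [   0.5072     1.1610     0.1161]
  [   0.3941     0.5408     1.0541]
x = (I − A)⁻¹ d = adj(I−A)·d / det(I−A), with det(I−A) = 0.81825:
  x_1 = (0.9050·60 + 0.1000·480 + 0.0100·200) / 0.81825 = 104.30 / 0.81825 ≈ 127.467
  x_2 = (0.4150·60 + 0.9500·480 + 0.0950·200) / 0.81825 = 499.90 / 0.81825 ≈ 610.938
  x_3 = (0.3225·60 + 0.4425·480 + 0.8625·200) / 0.81825 = 404.25 / 0.81825 ≈ 494.042

x_2 = 610.938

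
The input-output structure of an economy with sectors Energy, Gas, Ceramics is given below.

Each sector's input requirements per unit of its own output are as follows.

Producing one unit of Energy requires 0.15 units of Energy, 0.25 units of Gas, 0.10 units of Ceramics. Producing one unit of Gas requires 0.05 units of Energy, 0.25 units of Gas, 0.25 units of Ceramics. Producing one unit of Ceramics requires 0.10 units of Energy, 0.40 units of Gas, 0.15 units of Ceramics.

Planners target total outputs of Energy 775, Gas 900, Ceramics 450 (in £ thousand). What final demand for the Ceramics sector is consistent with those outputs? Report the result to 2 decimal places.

I − A =
  [   0.85    -0.05    -0.10]
  [  -0.25     0.75    -0.40]
  [  -0.10    -0.25     0.85]
d = (I − A) x:
  d_1 = (+0.85)·775 + (-0.05)·900 + (-0.10)·450 = 568.75
  d_2 = (-0.25)·775 + (+0.75)·900 + (-0.40)·450 = 301.25
  d_3 = (-0.10)·775 + (-0.25)·900 + (+0.85)·450 = 80.00

d_3 = 80.00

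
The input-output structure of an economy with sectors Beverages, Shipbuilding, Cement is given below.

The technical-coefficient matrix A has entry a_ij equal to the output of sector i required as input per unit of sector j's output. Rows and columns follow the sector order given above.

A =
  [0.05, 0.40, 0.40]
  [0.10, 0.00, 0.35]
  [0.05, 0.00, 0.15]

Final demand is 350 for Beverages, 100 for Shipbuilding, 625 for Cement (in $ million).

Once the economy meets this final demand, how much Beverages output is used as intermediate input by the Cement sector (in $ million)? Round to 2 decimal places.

z_BC = 315.20

I − A =
  [   0.95    -0.40    -0.40]
  [  -0.10     1.00    -0.35]
  [  -0.05     0.00     0.85]
Cofactors of I−A, C_ij = (−1)^(i+j)·(minor ij) (rows/columns in the sector order above):
  C_11 = (1.00)(0.85) − (-0.35)(0.00) = 0.8500
  C_12 = −[(-0.10)(0.85) − (-0.35)(-0.05)] = 0.1025
  C_13 = (-0.10)(0.00) − (1.00)(-0.05) = 0.0500
  C_21 = −[(-0.40)(0.85) − (-0.40)(0.00)] = 0.3400
  C_22 = (0.95)(0.85) − (-0.40)(-0.05) = 0.7875
  C_23 = −[(0.95)(0.00) − (-0.40)(-0.05)] = 0.0200
  C_31 = (-0.40)(-0.35) − (-0.40)(1.00) = 0.5400
  C_32 = −[(0.95)(-0.35) − (-0.40)(-0.10)] = 0.3725
  C_33 = (0.95)(1.00) − (-0.40)(-0.10) = 0.9100
det(I−A) = Σ_j (I−A)_1j·C_1j = (0.95)(0.8500) + (-0.40)(0.1025) + (-0.40)(0.0500) = 0.7465
adj(I−A) = Cᵀ =
  [ 0.8500   0.3400   0.5400]
  [ 0.1025   0.7875   0.3725]
  [ 0.0500   0.0200   0.9100]
(I − A)⁻¹ = adj(I−A) / det(I−A) ≈
  [   1.1386     0.4555     0.7234]
  [   0.1373     1.0549     0.4990]
  [   0.0670     0.0268     1.2190]
First solve x = (I − A)⁻¹ d = adj(I−A)·d / det(I−A); in particular x_C = (0.0500·350 + 0.0200·100 + 0.9100·625) / 0.7465 = 588.25 / 0.7465 ≈ 788.0107.
Intermediate flow from B to C: z_BC = a_BC · x_C = 0.40 × 588.25 / 0.7465 = 235.30 / 0.7465 ≈ 315.20.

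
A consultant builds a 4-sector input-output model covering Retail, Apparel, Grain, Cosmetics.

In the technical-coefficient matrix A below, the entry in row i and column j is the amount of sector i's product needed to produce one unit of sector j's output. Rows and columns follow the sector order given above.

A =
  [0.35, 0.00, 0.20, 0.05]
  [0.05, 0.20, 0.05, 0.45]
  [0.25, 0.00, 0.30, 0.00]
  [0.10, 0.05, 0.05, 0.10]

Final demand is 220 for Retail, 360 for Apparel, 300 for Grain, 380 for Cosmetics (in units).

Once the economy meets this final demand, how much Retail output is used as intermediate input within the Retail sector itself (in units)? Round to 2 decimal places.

z_11 = 202.14

I − A =
  [   0.65     0.00    -0.20    -0.05]
  [  -0.05     0.80    -0.05    -0.45]
  [  -0.25     0.00     0.70     0.00]
  [  -0.10    -0.05    -0.05     0.90]
Compute the cofactors C_ij = (−1)^(i+j)·(3×3 minor ij) of I−A; the adjugate is their transpose:
adj(I−A) = Cᵀ =
  [ 0.488250   0.001750   0.141625   0.028000]
  [ 0.079875   0.360375   0.061750   0.184625]
  [ 0.174375   0.000625   0.449250   0.010000]
  [ 0.068375   0.020250   0.044125   0.324000]
det(I−A) = Σ_j (I−A)_1j·C_1j = (0.65)(0.488250) + (0.00)(0.079875) + (-0.20)(0.174375) + (-0.05)(0.068375) = 0.27906875
(I − A)⁻¹ = adj(I−A) / det(I−A) ≈
  [   1.7496     0.0063     0.5075     0.1003]
  [   0.2862     1.2913     0.2213     0.6616]
  [   0.6248     0.0022     1.6098     0.0358]
  [   0.2450     0.0726     0.1581     1.1610]
First solve x = (I − A)⁻¹ d = adj(I−A)·d / det(I−A); in particular x_1 = (0.488250·220 + 0.001750·360 + 0.141625·300 + 0.028000·380) / 0.27906875 = 161.1725 / 0.27906875 ≈ 577.5369.
Intermediate flow from 1 to 1: z_11 = a_11 · x_1 = 0.35 × 161.1725 / 0.27906875 = 56.410375 / 0.27906875 ≈ 202.14.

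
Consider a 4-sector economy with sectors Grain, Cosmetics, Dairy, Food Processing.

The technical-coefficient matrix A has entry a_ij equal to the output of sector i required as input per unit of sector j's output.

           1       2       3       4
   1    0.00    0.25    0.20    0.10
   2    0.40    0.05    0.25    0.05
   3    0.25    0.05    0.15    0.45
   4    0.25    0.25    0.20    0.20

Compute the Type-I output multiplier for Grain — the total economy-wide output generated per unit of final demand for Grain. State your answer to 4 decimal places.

m_1 = 4.7784

I − A =
  [   1.00    -0.25    -0.20    -0.10]
  [  -0.40     0.95    -0.25    -0.05]
  [  -0.25    -0.05     0.85    -0.45]
  [  -0.25    -0.25    -0.20     0.80]
Compute the cofactors C_ij = (−1)^(i+j)·(3×3 minor ij) of I−A; the adjugate is their transpose:
adj(I−A) = Cᵀ =
  [ 0.511250   0.200250   0.227250   0.204250]
  [ 0.327250   0.501250   0.278250   0.228750]
  [ 0.355375   0.235625   0.630625   0.413875]
  [ 0.350875   0.278125   0.315625   0.642875]
det(I−A) = Σ_j (I−A)_1j·C_1j = (1.00)(0.511250) + (-0.25)(0.327250) + (-0.20)(0.355375) + (-0.10)(0.350875) = 0.323275
(I − A)⁻¹ = adj(I−A) / det(I−A) ≈
  [   1.58147     0.61944     0.70296     0.63182]
  [   1.01230     1.55054     0.86072     0.70760]
  [   1.09930     0.72887     1.95074     1.28026]
  [   1.08538     0.86034     0.97634     1.98863]
The output multiplier for sector j is the column-j sum of the Leontief inverse (I − A)⁻¹ = adj(I−A) / det(I−A).
Column 1 of adj(I−A): (0.511250, 0.327250, 0.355375, 0.350875); det(I−A) = 0.323275.
m_1 = (0.511250 + 0.327250 + 0.355375 + 0.350875) / 0.323275 = 1.54475 / 0.323275 ≈ 4.7784.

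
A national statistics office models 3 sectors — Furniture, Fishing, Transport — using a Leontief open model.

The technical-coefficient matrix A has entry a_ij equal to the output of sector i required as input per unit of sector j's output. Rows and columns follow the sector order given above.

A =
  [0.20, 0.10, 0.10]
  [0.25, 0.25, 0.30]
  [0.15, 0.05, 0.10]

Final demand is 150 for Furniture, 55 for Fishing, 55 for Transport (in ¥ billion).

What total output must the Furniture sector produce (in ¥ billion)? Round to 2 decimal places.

x_1 = 225.18

I − A =
  [   0.80    -0.10    -0.10]
  [  -0.25     0.75    -0.30]
  [  -0.15    -0.05     0.90]
Cofactors of I−A, C_ij = (−1)^(i+j)·(minor ij) (rows/columns in the sector order above):
  C_11 = (0.75)(0.90) − (-0.30)(-0.05) = 0.6600
  C_12 = −[(-0.25)(0.90) − (-0.30)(-0.15)] = 0.2700
  C_13 = (-0.25)(-0.05) − (0.75)(-0.15) = 0.1250
  C_21 = −[(-0.10)(0.90) − (-0.10)(-0.05)] = 0.0950
  C_22 = (0.80)(0.90) − (-0.10)(-0.15) = 0.7050
  C_23 = −[(0.80)(-0.05) − (-0.10)(-0.15)] = 0.0550
  C_31 = (-0.10)(-0.30) − (-0.10)(0.75) = 0.1050
  C_32 = −[(0.80)(-0.30) − (-0.10)(-0.25)] = 0.2650
  C_33 = (0.80)(0.75) − (-0.10)(-0.25) = 0.5750
det(I−A) = Σ_j (I−A)_1j·C_1j = (0.80)(0.6600) + (-0.10)(0.2700) + (-0.10)(0.1250) = 0.4885
adj(I−A) = Cᵀ =
  [ 0.6600   0.0950   0.1050]
  [ 0.2700   0.7050   0.2650]
  [ 0.1250   0.0550   0.5750]
(I − A)⁻¹ = adj(I−A) / det(I−A) ≈
  [   1.3511     0.1945     0.2149]
  [   0.5527     1.4432     0.5425]
  [   0.2559     0.1126     1.1771]
x = (I − A)⁻¹ d = adj(I−A)·d / det(I−A), with det(I−A) = 0.4885:
  x_1 = (0.6600·150 + 0.0950·55 + 0.1050·55) / 0.4885 = 110.00 / 0.4885 ≈ 225.18
  x_2 = (0.2700·150 + 0.7050·55 + 0.2650·55) / 0.4885 = 93.85 / 0.4885 ≈ 192.12
  x_3 = (0.1250·150 + 0.0550·55 + 0.5750·55) / 0.4885 = 53.40 / 0.4885 ≈ 109.31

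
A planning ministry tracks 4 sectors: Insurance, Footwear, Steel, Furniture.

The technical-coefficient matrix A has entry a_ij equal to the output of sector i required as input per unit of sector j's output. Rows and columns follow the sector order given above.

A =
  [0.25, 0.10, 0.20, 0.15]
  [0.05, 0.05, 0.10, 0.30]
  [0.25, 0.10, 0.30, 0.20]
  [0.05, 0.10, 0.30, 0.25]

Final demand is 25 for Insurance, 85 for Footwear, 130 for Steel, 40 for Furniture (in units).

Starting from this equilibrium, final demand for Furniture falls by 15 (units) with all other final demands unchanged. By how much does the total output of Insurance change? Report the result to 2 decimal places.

I − A =
  [   0.75    -0.10    -0.20    -0.15]
  [  -0.05     0.95    -0.10    -0.30]
  [  -0.25    -0.10     0.70    -0.20]
  [  -0.05    -0.10    -0.30     0.75]
Compute the cofactors C_ij = (−1)^(i+j)·(3×3 minor ij) of I−A; the adjugate is their transpose:
adj(I−A) = Cᵀ =
  [ 0.402250   0.080500   0.197250   0.165250]
  [ 0.076000   0.292750   0.135750   0.168500]
  [ 0.186375   0.094000   0.498750   0.207875]
  [ 0.111500   0.082000   0.230750   0.436750]
det(I−A) = Σ_j (I−A)_1j·C_1j = (0.75)(0.402250) + (-0.10)(0.076000) + (-0.20)(0.186375) + (-0.15)(0.111500) = 0.2400875
(I − A)⁻¹ = adj(I−A) / det(I−A) ≈
  [   1.6754     0.3353     0.8216     0.6883]
  [   0.3166     1.2193     0.5654     0.7018]
  [   0.7763     0.3915     2.0774     0.8658]
  [   0.4644     0.3415     0.9611     1.8191]
Δx = (I − A)⁻¹ Δd with Δd having -15 in the Furniture component and 0 elsewhere.
So Δx_1 = L_14 · (-15), where L_14 = adj(I−A)_14 / det(I−A) = 0.165250 / 0.2400875.
Δx_1 = 0.165250 × (-15) / 0.2400875 = -2.47875 / 0.2400875 ≈ -10.32.

Δx_1 = -10.32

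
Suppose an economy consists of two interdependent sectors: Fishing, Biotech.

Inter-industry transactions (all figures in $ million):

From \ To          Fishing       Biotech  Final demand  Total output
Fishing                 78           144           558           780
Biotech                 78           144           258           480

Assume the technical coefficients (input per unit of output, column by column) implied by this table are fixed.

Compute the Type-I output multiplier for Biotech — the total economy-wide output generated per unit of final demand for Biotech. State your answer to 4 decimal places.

Technical coefficients a_ij = z_ij / X_j:
  a_11 = 78/780 = 0.10, a_21 = 78/780 = 0.10
  a_12 = 144/480 = 0.30, a_22 = 144/480 = 0.30
I − A =
  [   0.90    -0.30]
  [  -0.10     0.70]
det(I−A) = (0.90)(0.70) − (-0.30)(-0.10) = 0.6000
adj(I−A) = [[0.70, 0.30], [0.10, 0.90]]
(I − A)⁻¹ = adj(I−A) / det(I−A) ≈
  [   1.16667     0.50000]
  [   0.16667     1.50000]
The output multiplier for sector j is the column-j sum of the Leontief inverse (I − A)⁻¹ = adj(I−A) / det(I−A).
Column 2 of adj(I−A): (0.30, 0.90); det(I−A) = 0.6000.
m_2 = (0.30 + 0.90) / 0.6000 = 1.20 / 0.6000 = 2.0000.

m_2 = 2.0000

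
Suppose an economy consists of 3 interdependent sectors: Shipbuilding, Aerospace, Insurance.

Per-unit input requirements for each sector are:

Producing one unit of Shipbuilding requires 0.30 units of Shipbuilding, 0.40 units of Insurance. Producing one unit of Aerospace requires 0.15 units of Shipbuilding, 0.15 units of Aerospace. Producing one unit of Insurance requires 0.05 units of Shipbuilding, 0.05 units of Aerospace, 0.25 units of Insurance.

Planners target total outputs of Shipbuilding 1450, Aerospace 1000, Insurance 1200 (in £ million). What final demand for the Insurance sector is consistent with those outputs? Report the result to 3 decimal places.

d_3 = 320.000

I − A =
  [   0.70    -0.15    -0.05]
  [   0.00     0.85    -0.05]
  [  -0.40     0.00     0.75]
d = (I − A) x:
  d_1 = (+0.70)·1450 + (-0.15)·1000 + (-0.05)·1200 = 805.000
  d_2 = (+0.00)·1450 + (+0.85)·1000 + (-0.05)·1200 = 790.000
  d_3 = (-0.40)·1450 + (+0.00)·1000 + (+0.75)·1200 = 320.000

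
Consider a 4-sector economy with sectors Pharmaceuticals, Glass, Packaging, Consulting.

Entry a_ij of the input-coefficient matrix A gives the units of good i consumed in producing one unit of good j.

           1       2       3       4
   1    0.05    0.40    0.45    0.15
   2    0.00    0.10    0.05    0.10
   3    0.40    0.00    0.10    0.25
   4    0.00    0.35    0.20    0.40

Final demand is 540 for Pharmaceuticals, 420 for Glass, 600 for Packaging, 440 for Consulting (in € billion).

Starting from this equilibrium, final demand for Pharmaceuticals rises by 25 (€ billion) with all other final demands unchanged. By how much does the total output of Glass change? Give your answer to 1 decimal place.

I − A =
  [   0.95    -0.40    -0.45    -0.15]
  [   0.00     0.90    -0.05    -0.10]
  [  -0.40     0.00     0.90    -0.25]
  [   0.00    -0.35    -0.20     0.60]
Compute the cofactors C_ij = (−1)^(i+j)·(3×3 minor ij) of I−A; the adjugate is their transpose:
adj(I−A) = Cᵀ =
  [ 0.405125   0.282625   0.276875   0.263750]
  [ 0.020000   0.345500   0.047500   0.082375]
  [ 0.202000   0.200125   0.479750   0.283750]
  [ 0.079000   0.268250   0.187625   0.599500]
det(I−A) = Σ_j (I−A)_1j·C_1j = (0.95)(0.405125) + (-0.40)(0.020000) + (-0.45)(0.202000) + (-0.15)(0.079000) = 0.27411875
(I − A)⁻¹ = adj(I−A) / det(I−A) ≈
  [   1.4779     1.0310     1.0101     0.9622]
  [   0.0730     1.2604     0.1733     0.3005]
  [   0.7369     0.7301     1.7502     1.0351]
  [   0.2882     0.9786     0.6845     2.1870]
Δx = (I − A)⁻¹ Δd with Δd having +25 in the Pharmaceuticals component and 0 elsewhere.
So Δx_2 = L_21 · (+25), where L_21 = adj(I−A)_21 / det(I−A) = 0.020000 / 0.27411875.
Δx_2 = 0.020000 × (+25) / 0.27411875 = 0.50 / 0.27411875 ≈ 1.8.

Δx_2 = 1.8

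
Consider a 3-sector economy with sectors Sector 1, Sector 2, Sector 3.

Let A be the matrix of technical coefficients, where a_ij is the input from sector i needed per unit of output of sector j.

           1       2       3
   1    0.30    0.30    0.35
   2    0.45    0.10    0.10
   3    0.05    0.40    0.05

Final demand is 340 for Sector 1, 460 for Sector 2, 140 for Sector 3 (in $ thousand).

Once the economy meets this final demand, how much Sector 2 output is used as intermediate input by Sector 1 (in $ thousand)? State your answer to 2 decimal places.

z_21 = 647.53

I − A =
  [   0.70    -0.30    -0.35]
  [  -0.45     0.90    -0.10]
  [  -0.05    -0.40     0.95]
Cofactors of I−A, C_ij = (−1)^(i+j)·(minor ij) (rows/columns in the sector order above):
  C_11 = (0.90)(0.95) − (-0.10)(-0.40) = 0.8150
  C_12 = −[(-0.45)(0.95) − (-0.10)(-0.05)] = 0.4325
  C_13 = (-0.45)(-0.40) − (0.90)(-0.05) = 0.2250
  C_21 = −[(-0.30)(0.95) − (-0.35)(-0.40)] = 0.4250
  C_22 = (0.70)(0.95) − (-0.35)(-0.05) = 0.6475
  C_23 = −[(0.70)(-0.40) − (-0.30)(-0.05)] = 0.2950
  C_31 = (-0.30)(-0.10) − (-0.35)(0.90) = 0.3450
  C_32 = −[(0.70)(-0.10) − (-0.35)(-0.45)] = 0.2275
  C_33 = (0.70)(0.90) − (-0.30)(-0.45) = 0.4950
det(I−A) = Σ_j (I−A)_1j·C_1j = (0.70)(0.8150) + (-0.30)(0.4325) + (-0.35)(0.2250) = 0.3620
adj(I−A) = Cᵀ =
  [ 0.8150   0.4250   0.3450]
  [ 0.4325   0.6475   0.2275]
  [ 0.2250   0.2950   0.4950]
(I − A)⁻¹ = adj(I−A) / det(I−A) ≈
  [   2.2514     1.1740     0.9530]
  [   1.1948     1.7887     0.6285]
  [   0.6215     0.8149     1.3674]
First solve x = (I − A)⁻¹ d = adj(I−A)·d / det(I−A); in particular x_1 = (0.8150·340 + 0.4250·460 + 0.3450·140) / 0.3620 = 520.90 / 0.3620 ≈ 1438.9503.
Intermediate flow from 2 to 1: z_21 = a_21 · x_1 = 0.45 × 520.90 / 0.3620 = 234.405 / 0.3620 ≈ 647.53.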